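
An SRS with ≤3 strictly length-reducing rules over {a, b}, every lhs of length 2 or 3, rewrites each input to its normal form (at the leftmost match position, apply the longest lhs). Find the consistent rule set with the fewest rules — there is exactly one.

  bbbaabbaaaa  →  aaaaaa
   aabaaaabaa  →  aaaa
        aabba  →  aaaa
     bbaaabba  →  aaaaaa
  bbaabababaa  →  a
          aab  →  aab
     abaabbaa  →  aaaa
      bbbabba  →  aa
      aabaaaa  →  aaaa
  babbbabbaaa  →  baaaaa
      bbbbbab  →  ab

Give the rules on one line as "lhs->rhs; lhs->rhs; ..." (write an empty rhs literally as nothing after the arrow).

  | bbbaabbaaaa => abaabbaaaa => abbaaaa => aaaaaa
  | aabaaaabaa => aaaabaa => aaaa
  | aabba => aaaa
  | bbaaabba => aaaabba => aaaaaa

aba->; bb->a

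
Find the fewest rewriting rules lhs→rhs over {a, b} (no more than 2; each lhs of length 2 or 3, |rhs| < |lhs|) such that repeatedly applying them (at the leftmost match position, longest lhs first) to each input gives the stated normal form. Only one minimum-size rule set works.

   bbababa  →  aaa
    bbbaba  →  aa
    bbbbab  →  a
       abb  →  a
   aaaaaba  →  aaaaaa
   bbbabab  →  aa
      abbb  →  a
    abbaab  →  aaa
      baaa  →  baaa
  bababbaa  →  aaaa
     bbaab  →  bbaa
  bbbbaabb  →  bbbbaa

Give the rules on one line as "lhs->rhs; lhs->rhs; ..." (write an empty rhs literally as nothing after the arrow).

  | bbababa => bababa => ababa => aaba => aaa
  | bbbaba => bbaba => baba => aba => aa
  | bbbbab => bbbab => bbab => bab => ab => a
  | abb => ab => a

ab->a; bab->ab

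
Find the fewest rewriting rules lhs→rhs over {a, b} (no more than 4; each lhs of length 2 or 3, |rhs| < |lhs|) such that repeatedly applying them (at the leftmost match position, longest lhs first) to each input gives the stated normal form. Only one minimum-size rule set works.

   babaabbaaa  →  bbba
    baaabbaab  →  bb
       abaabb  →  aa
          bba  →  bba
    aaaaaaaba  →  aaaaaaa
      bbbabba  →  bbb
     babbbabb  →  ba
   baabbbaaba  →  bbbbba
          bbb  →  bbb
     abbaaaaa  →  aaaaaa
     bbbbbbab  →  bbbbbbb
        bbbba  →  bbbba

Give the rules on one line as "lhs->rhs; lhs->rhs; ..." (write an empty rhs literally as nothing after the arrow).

ab->b; aba->a; abb->a; baa->b

  | babaabbaaa => baabbaaa => bbbaaa => bbba
  | baaabbaab => babbaab => baaab => bab => bb
  | abaabb => aabb => aa
  | bba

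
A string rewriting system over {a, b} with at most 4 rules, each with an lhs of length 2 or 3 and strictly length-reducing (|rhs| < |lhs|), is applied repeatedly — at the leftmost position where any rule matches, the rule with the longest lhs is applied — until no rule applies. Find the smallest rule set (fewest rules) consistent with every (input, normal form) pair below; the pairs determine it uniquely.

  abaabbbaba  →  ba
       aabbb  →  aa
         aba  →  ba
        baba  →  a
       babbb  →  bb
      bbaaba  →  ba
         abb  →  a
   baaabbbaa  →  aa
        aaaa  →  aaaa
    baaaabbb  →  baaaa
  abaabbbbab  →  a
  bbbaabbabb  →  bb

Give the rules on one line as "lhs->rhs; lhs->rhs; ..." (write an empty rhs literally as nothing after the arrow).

  | abaabbbaba => baabbbaba => baabbaba => baababa => bababa => aba => ba
  | aabbb => aabb => aab => aa
  | aba => ba
  | baba => a

ab->a; aba->ba; bab->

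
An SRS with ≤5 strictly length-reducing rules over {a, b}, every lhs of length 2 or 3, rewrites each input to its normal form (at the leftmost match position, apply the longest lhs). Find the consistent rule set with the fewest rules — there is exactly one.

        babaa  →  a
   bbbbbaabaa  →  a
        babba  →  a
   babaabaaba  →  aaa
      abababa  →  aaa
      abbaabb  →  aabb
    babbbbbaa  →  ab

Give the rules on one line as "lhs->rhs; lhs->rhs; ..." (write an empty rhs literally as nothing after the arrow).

ba->; baa->ba; bab->ab; bba->

  | babaa => abaa => aba => a
  | bbbbbaabaa => bbbabaa => bbaa => a
  | babba => abba => a
  | babaabaaba => abaabaaba => ababaaba => aabaaba => aababa => aaaba => aaa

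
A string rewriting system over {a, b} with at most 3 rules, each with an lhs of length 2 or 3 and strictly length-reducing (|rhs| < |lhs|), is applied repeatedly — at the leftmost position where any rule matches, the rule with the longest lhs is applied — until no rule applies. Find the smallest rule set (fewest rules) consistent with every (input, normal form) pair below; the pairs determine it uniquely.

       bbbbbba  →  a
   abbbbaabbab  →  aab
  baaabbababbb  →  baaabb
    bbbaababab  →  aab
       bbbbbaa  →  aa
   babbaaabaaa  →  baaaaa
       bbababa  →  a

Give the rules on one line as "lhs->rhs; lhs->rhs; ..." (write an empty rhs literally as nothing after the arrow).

aba->bb; bba->a; bbb->

  | bbbbbba => bbba => a
  | abbbbaabbab => abaabbab => bbabbab => abbab => aab
  | baaabbababbb => baaaababbb => baaabbbbb => baaabb
  | bbbaababab => aababab => abbbab => aab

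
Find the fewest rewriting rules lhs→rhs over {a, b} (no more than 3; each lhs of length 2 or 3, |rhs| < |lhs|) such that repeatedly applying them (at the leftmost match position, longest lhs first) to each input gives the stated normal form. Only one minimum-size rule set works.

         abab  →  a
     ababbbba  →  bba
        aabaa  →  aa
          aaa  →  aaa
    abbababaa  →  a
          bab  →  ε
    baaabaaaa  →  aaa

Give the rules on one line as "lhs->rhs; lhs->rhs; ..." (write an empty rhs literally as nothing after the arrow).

  | abab => a
  | ababbbba => abbba => bba
  | aabaa => aa
  | aaa

abb->b; baa->; bab->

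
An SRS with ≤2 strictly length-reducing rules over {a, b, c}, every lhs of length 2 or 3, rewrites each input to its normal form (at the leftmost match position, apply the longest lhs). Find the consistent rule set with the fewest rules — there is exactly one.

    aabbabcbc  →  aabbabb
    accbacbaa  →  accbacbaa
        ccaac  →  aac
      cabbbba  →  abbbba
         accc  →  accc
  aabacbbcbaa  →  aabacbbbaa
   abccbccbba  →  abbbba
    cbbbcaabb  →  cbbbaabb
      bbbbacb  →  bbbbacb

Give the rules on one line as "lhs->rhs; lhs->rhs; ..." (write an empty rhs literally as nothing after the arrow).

  | aabbabcbc => aabbabbc => aabbabb
  | accbacbaa
  | ccaac => caac => aac
  | cabbbba => abbbba

bc->b; ca->a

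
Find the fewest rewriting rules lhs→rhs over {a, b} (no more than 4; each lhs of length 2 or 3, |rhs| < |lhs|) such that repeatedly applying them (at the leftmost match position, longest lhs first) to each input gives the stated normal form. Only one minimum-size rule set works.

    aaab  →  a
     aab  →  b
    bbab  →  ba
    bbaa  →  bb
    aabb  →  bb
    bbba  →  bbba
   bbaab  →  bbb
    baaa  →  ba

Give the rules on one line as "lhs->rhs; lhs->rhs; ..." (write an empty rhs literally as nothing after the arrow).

  | aaab => ab => a
  | aab => b
  | bbab => ba
  | bbaa => bb

aa->; ab->a; bab->a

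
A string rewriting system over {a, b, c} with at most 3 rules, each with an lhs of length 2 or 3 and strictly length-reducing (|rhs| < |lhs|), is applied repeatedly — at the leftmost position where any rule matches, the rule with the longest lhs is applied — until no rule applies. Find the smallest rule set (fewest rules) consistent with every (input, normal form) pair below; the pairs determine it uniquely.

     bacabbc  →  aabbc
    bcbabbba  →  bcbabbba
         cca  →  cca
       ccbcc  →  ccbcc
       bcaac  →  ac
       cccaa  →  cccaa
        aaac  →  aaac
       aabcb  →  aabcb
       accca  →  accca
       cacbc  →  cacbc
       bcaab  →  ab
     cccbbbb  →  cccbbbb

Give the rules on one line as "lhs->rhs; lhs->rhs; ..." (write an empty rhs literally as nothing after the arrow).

  | bacabbc => aabbc
  | bcbabbba
  | cca
  | ccbcc

bac->a; bca->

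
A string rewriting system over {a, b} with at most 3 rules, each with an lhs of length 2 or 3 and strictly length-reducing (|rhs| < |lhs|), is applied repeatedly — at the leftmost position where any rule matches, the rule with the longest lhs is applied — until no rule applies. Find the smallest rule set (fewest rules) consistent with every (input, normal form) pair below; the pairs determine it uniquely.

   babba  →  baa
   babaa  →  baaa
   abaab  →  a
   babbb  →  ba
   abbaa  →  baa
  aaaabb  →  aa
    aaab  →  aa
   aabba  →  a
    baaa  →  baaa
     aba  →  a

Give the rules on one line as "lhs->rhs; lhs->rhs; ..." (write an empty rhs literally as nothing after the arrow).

ab->; bab->ba

  | babba => baba => baa
  | babaa => baaa
  | abaab => aab => a
  | babbb => babb => bab => ba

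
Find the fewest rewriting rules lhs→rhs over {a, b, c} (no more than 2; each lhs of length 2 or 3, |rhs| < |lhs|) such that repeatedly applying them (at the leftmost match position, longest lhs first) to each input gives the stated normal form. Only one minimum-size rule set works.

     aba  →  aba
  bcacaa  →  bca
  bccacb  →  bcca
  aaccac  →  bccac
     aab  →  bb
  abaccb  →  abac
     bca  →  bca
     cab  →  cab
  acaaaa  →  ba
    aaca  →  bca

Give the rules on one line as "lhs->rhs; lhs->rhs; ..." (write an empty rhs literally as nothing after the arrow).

aa->b; cb->

  | aba
  | bcacaa => bcacb => bca
  | bccacb => bcca
  | aaccac => bccac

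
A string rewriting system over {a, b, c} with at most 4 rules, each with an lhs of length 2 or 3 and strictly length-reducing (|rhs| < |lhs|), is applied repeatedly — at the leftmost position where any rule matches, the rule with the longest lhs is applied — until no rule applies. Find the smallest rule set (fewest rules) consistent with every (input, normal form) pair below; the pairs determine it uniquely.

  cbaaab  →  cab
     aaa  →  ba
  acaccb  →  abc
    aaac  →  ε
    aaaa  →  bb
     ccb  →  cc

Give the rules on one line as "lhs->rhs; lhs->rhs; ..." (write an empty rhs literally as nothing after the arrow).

aa->b; bac->; cac->b; cb->c

  | cbaaab => caaab => cbab => cab
  | aaa => ba
  | acaccb => abcb => abc
  | aaac => bac => ε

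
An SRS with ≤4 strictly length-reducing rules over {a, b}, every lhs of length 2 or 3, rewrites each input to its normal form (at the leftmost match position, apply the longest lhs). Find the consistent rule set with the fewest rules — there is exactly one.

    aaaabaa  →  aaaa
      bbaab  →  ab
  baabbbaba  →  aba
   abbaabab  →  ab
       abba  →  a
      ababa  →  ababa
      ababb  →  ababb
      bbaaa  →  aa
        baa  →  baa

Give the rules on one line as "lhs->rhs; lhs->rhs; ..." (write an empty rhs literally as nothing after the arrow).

aab->; bba->; bbb->

  | aaaabaa => aaaa
  | bbaab => ab
  | baabbbaba => bbbaba => aba
  | abbaabab => aabab => ab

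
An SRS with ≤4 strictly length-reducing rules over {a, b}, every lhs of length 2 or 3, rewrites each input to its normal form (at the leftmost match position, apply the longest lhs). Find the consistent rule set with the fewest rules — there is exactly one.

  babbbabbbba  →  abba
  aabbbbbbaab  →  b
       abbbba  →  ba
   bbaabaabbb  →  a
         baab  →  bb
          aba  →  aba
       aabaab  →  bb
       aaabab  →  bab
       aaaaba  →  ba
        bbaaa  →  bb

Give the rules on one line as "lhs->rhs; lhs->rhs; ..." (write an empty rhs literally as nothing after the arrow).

aa->; aaa->aa; bbb->a

  | babbbabbbba => baaabbbba => baabbbba => bbbbba => abba
  | aabbbbbbaab => bbbbbbaab => abbbaab => aaaab => aaab => aab => b
  | abbbba => aaba => ba
  | bbaabaabbb => bbbaabbb => aaabbb => aabbb => bbb => a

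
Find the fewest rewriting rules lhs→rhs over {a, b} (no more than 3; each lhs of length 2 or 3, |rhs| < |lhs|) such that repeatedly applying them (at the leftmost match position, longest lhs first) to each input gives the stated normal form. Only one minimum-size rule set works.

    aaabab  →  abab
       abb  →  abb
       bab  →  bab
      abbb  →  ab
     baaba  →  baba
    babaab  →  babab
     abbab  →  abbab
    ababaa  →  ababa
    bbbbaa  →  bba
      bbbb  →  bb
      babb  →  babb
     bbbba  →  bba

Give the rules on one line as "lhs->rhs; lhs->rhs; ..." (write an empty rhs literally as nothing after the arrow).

  | aaabab => aabab => abab
  | abb
  | bab
  | abbb => ab

aa->a; bbb->b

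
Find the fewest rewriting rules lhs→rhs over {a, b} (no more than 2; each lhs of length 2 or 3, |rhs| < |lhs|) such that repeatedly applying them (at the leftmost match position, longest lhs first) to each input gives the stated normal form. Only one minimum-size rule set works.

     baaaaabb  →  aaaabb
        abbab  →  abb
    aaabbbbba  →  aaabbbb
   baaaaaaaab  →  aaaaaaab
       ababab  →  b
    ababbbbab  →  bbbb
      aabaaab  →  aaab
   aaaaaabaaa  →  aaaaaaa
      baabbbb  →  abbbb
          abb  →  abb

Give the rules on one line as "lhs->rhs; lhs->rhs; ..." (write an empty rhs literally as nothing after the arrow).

  | baaaaabb => aaaabb
  | abbab => abb
  | aaabbbbba => aaabbbb
  | baaaaaaaab => aaaaaaab

aba->; ba->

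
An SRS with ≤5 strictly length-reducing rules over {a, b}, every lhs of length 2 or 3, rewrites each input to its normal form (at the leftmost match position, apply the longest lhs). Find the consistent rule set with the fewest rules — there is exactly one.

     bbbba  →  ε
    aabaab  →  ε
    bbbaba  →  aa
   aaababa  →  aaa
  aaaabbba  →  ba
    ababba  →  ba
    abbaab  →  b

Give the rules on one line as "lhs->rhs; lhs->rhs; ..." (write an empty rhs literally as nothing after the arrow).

  | bbbba => bba => ε
  | aabaab => baab => bb => ε
  | bbbaba => baba => aa
  | aaababa => ababa => aaa

aab->b; bab->a; bb->; bba->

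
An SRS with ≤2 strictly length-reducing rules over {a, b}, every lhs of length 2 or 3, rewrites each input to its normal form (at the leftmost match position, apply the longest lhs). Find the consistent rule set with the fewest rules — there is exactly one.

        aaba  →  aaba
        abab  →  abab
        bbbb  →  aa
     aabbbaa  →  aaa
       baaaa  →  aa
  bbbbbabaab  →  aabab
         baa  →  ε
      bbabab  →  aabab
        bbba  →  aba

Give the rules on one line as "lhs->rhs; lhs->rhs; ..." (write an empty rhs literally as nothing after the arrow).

  | aaba
  | abab
  | bbbb => abb => aa
  | aabbbaa => aaabaa => aaa

baa->; bb->a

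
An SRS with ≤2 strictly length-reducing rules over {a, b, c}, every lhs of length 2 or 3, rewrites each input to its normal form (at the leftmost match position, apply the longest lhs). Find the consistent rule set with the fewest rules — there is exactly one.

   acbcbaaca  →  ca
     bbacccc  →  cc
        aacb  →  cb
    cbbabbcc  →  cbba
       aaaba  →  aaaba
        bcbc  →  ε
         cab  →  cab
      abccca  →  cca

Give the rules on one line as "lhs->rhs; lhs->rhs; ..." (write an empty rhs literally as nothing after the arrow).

ac->c; bc->

  | acbcbaaca => cbcbaaca => cbaaca => cbaca => cbca => ca
  | bbacccc => bbcccc => bccc => cc
  | aacb => acb => cb
  | cbbabbcc => cbbabc => cbba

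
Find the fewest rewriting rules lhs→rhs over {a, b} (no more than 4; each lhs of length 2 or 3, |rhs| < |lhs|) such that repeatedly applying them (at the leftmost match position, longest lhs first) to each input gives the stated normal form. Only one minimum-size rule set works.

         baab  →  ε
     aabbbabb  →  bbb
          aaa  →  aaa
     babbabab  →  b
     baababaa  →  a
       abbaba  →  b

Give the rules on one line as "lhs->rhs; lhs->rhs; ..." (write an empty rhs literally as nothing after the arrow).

  | baab => bab => ε
  | aabbbabb => abbbabb => bbbabb => bbb
  | aaa
  | babbabab => babab => ab => b

ab->b; aba->; ba->b; bab->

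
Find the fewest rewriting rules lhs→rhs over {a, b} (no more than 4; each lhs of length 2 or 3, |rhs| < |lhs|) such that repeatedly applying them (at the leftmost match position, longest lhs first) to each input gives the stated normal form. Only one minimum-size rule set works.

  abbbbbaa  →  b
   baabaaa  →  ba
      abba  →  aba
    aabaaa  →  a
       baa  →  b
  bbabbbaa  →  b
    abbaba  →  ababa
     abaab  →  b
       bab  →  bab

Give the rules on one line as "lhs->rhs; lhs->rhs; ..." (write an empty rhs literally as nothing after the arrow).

aa->b; aaa->bb; bb->b; bbb->a

  | abbbbbaa => aabbaa => bbbaa => aaa => bb => b
  | baabaaa => bbbaaa => aaaa => bba => ba
  | abba => aba
  | aabaaa => bbaaa => baaa => bbb => a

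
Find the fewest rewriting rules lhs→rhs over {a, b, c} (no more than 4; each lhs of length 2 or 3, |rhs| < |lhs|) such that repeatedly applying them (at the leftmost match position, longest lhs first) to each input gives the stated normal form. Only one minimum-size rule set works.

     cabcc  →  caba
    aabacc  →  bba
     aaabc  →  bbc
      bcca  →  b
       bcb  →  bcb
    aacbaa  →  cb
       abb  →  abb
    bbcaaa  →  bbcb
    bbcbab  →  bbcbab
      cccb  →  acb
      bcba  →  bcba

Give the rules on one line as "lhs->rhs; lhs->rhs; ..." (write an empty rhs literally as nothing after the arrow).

  | cabcc => caba
  | aabacc => bacc => bba
  | aaabc => bbc
  | bcca => baa => b

aa->; aaa->b; acc->ba; cc->a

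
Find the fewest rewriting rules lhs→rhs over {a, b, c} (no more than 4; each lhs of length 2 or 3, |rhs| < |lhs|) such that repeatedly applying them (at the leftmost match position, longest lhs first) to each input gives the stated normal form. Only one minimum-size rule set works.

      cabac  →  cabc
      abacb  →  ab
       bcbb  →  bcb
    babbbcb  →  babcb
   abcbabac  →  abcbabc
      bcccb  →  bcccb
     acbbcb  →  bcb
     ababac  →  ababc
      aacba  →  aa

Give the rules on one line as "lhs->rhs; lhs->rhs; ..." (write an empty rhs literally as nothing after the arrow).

ac->c; acb->; bb->b

  | cabac => cabc
  | abacb => ab
  | bcbb => bcb
  | babbbcb => babbcb => babcb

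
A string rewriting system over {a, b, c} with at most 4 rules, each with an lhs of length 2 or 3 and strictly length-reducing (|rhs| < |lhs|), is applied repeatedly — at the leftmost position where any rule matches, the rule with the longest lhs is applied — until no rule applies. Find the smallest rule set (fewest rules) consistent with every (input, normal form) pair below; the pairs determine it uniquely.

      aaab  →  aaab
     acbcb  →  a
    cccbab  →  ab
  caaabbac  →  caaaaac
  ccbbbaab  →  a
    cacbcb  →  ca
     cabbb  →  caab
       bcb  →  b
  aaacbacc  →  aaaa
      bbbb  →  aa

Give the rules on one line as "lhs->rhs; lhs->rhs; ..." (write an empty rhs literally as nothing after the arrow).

  | aaab
  | acbcb => acb => a
  | cccbab => cbab => ab
  | caaabbac => caaaaac

baa->c; bb->a; cb->; cc->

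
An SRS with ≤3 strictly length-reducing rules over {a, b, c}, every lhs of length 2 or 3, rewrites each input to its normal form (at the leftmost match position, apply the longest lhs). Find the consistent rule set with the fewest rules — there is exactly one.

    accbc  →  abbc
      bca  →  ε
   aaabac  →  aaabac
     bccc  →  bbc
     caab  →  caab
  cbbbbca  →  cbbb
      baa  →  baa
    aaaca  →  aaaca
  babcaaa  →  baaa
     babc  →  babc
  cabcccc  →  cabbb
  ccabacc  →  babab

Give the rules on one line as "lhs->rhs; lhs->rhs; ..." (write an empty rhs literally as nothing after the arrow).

  | accbc => abbc
  | bca => ε
  | aaabac
  | bccc => bbc

bca->; cc->b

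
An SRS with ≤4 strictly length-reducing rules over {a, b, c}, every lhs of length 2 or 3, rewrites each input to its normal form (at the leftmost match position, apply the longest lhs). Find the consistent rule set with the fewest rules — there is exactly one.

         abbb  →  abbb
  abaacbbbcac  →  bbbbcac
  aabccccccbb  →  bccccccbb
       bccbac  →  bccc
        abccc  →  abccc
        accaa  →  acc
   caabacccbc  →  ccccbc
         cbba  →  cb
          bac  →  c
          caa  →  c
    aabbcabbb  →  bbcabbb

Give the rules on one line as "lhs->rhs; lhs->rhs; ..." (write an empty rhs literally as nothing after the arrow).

  | abbb
  | abaacbbbcac => aacbbbcac => bbbbcac
  | aabccccccbb => bccccccbb
  | bccbac => bccc

aa->; aac->b; ba->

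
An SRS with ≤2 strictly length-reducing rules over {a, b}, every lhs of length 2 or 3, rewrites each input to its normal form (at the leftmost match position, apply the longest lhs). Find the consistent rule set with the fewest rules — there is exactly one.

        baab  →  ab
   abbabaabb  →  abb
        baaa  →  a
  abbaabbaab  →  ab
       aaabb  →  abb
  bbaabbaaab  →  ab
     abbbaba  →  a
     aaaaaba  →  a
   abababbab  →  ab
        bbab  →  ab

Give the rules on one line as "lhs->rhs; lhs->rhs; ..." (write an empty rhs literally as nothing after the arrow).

aa->a; ba->a

  | baab => aab => ab
  | abbabaabb => ababaabb => aabaabb => abaabb => aaabb => aabb => abb
  | baaa => aaa => aa => a
  | abbaabbaab => abaabbaab => aaabbaab => aabbaab => abbaab => abaab => aaab => aab => ab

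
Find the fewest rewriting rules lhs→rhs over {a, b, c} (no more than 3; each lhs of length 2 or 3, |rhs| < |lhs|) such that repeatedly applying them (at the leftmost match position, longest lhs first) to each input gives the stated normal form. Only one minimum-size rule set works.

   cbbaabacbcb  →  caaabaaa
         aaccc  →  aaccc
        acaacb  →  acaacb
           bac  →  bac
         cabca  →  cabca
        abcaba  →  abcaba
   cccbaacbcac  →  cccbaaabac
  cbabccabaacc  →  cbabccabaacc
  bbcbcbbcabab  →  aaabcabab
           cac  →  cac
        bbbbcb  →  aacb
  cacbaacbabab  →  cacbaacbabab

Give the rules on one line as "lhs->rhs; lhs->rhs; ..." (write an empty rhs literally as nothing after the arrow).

bb->a; cbc->ab

  | cbbaabacbcb => caaabacbcb => caaabaabb => caaabaaa
  | aaccc
  | acaacb
  | bac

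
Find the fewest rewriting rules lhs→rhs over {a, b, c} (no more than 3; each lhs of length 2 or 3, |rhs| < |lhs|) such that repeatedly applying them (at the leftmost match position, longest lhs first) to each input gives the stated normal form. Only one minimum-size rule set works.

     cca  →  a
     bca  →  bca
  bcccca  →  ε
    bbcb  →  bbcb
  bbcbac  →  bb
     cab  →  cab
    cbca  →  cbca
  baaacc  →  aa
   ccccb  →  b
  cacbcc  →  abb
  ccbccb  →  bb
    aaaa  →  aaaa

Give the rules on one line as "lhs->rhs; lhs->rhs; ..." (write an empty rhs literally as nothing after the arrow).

ba->; cac->ab; cc->

  | cca => a
  | bca
  | bcccca => bcca => ba => ε
  | bbcb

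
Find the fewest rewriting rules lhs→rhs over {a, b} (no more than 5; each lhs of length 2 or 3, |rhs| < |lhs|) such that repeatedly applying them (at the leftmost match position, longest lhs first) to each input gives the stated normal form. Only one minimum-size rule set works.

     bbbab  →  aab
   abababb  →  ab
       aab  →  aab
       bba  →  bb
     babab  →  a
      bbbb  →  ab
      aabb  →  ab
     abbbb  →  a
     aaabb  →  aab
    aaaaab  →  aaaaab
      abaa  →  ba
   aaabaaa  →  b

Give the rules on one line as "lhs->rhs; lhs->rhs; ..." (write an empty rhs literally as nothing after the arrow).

  | bbbab => aab
  | abababb => bbabb => bbbb => ab
  | aab
  | bba => bb

aba->b; abb->b; bba->bb; bbb->a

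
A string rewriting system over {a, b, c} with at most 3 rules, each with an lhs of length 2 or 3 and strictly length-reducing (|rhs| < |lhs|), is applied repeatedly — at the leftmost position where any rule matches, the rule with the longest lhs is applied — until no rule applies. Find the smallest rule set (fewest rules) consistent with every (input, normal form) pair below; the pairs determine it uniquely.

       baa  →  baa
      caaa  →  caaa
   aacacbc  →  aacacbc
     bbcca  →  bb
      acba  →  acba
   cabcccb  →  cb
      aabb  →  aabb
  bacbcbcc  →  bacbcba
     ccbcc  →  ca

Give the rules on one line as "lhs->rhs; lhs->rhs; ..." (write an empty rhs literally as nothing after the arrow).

  | baa
  | caaa
  | aacacbc
  | bbcca => bb

aba->ca; cc->a; cca->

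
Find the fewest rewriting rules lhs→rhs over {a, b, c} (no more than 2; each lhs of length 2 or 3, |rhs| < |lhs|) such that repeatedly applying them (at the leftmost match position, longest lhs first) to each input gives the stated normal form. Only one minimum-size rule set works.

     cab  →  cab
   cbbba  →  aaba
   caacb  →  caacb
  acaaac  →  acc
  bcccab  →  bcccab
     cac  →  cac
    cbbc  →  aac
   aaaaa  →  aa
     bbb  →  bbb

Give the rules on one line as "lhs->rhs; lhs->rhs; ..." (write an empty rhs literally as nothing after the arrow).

aaa->; cbb->aa

  | cab
  | cbbba => aaba
  | caacb
  | acaaac => acc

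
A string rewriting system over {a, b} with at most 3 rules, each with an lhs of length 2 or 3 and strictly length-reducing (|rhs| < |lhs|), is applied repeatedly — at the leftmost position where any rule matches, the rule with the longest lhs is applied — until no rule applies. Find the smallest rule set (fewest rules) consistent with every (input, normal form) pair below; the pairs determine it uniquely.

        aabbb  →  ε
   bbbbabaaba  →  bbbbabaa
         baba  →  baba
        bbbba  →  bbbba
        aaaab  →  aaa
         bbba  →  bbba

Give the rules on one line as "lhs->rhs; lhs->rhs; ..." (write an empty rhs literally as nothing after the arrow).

  | aabbb => abb => ε
  | bbbbabaaba => bbbbabaa
  | baba
  | bbbba

aab->a; abb->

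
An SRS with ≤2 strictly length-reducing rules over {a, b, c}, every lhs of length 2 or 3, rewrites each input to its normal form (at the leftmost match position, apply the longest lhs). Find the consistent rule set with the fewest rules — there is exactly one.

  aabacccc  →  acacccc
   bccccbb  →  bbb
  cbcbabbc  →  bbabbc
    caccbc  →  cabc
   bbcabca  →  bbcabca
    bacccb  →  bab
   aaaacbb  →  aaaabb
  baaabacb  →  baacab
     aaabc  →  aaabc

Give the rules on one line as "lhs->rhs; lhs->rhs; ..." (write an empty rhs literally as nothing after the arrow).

aba->ca; cb->b

  | aabacccc => acacccc
  | bccccbb => bcccbb => bccbb => bcbb => bbb
  | cbcbabbc => bcbabbc => bbabbc
  | caccbc => cacbc => cabc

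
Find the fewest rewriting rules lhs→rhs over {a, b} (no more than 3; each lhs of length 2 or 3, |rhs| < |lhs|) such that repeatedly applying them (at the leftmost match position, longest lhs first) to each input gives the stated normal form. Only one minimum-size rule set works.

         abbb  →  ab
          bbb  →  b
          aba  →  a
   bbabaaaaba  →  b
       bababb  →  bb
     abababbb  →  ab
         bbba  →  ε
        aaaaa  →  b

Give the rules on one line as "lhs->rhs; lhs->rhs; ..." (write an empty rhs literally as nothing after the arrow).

aa->b; ba->; bbb->b

  | abbb => ab
  | bbb => b
  | aba => a
  | bbabaaaaba => bbaaaaba => baaaba => aaba => bba => b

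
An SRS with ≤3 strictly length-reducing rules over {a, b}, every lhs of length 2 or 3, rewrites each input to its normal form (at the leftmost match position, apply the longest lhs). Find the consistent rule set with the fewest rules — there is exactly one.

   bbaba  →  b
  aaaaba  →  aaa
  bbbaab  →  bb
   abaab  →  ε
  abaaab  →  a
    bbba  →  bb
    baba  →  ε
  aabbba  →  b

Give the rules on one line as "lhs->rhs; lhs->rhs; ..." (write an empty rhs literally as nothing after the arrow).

aab->; ba->

  | bbaba => bba => b
  | aaaaba => aaa
  | bbbaab => bbab => bb
  | abaab => aab => ε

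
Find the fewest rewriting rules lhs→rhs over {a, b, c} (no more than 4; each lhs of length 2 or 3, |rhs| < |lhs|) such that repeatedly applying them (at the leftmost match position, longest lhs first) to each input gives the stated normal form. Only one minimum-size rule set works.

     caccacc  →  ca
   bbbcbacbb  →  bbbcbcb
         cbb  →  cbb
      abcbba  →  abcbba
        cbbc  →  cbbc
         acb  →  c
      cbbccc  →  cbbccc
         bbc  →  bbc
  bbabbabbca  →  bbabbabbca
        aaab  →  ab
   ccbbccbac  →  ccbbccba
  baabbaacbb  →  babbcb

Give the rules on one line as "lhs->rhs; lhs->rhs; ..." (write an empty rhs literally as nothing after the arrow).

  | caccacc => cacacc => caacc => cacc => cac => ca
  | bbbcbacbb => bbbcbcb
  | cbb
  | abcbba

aa->a; ac->a; acb->c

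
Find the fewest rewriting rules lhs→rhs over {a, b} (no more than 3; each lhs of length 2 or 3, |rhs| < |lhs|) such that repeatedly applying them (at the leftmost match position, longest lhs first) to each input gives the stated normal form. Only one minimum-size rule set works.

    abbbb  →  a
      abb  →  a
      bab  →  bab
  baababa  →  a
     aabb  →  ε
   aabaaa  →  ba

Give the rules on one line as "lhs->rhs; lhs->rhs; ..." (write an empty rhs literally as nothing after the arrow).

  | abbbb => abb => a
  | abb => a
  | bab
  | baababa => bbaba => aba => a

aa->; aba->a; bb->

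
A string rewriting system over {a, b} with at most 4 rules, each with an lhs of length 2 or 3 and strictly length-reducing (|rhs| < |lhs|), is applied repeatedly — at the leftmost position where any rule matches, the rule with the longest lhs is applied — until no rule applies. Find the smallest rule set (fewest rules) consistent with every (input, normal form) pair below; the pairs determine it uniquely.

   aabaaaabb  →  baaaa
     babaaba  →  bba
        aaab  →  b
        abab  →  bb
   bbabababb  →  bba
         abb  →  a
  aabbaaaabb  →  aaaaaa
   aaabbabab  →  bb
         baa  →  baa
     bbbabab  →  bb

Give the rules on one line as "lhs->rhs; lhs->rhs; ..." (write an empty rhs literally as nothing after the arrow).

  | aabaaaabb => abaaaabb => baaaabb => baaaa
  | babaaba => bbaaba => bbaba => bbba => bba
  | aaab => aab => ab => b
  | abab => bab => bb

ab->b; abb->a; bbb->bb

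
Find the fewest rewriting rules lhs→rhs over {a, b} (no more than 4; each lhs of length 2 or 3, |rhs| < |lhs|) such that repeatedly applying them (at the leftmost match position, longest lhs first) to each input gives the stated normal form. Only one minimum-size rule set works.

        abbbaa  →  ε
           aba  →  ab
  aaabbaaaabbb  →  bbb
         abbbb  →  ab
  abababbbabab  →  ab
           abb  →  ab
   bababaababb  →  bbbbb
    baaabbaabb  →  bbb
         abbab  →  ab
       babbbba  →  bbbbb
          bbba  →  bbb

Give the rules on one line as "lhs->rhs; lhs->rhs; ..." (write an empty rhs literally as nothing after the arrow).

aa->; abb->ab; ba->b; baa->a

  | abbbaa => abbaa => abaa => aa => ε
  | aba => ab
  | aaabbaaaabbb => abbaaaabbb => abaaaabbb => aaaabbb => aabbb => bbb
  | abbbb => abbb => abb => ab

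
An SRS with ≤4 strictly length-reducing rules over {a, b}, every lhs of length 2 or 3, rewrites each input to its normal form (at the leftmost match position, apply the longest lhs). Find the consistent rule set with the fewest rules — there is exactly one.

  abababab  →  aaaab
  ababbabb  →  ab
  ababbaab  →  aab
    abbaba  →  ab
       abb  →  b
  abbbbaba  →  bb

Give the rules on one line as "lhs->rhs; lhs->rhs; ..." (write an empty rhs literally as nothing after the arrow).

  | abababab => aababab => aaabab => aaaab
  | ababbabb => aabbabb => ababb => aabb => ab
  | ababbaab => aabbaab => abaab => abab => aab
  | abbaba => baba => aba => ab

abb->b; ba->b; bab->ab; bba->b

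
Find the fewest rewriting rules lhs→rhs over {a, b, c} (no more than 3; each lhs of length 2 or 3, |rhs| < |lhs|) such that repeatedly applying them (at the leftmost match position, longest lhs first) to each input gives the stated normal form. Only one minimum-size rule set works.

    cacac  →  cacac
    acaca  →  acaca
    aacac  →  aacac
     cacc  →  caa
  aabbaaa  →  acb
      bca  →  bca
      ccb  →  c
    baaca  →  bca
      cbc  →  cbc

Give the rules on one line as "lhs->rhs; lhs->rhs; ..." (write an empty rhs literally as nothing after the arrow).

ab->c; ba->b; cc->a

  | cacac
  | acaca
  | aacac
  | cacc => caa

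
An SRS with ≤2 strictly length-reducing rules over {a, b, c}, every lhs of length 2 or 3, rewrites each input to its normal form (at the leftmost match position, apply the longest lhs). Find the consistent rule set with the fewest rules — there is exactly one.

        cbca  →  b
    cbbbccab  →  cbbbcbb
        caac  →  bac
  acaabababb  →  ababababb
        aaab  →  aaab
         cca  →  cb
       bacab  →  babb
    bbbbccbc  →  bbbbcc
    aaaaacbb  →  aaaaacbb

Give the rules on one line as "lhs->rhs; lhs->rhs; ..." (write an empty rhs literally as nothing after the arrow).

ca->b; cbc->c

  | cbca => ca => b
  | cbbbccab => cbbbcbb
  | caac => bac
  | acaabababb => ababababb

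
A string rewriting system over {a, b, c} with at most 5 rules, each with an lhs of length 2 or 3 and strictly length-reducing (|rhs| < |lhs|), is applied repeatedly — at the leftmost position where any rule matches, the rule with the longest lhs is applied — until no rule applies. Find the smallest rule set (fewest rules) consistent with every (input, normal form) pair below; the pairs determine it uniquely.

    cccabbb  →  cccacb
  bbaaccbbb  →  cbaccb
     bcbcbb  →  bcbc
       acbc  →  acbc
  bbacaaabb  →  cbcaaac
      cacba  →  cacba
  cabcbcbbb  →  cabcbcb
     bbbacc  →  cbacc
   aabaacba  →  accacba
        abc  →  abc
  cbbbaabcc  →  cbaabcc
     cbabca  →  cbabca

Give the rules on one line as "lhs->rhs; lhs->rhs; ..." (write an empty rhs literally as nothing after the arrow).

  | cccabbb => cccacb
  | bbaaccbbb => cbaccbbb => cbaccb
  | bcbcbb => bcbc
  | acbc

aba->cc; bb->c; bba->cb; cbb->c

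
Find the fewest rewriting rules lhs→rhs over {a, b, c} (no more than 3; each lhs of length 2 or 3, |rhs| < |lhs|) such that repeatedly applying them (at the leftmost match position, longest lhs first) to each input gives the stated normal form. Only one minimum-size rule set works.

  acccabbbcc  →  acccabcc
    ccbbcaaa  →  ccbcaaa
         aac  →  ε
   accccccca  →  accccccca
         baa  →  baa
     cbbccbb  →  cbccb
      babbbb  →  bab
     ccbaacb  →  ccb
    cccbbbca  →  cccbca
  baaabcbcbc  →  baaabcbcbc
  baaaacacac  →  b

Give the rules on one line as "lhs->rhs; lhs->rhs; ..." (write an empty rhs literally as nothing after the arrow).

  | acccabbbcc => acccabbcc => acccabcc
  | ccbbcaaa => ccbcaaa
  | aac => ε
  | accccccca

aac->; bb->b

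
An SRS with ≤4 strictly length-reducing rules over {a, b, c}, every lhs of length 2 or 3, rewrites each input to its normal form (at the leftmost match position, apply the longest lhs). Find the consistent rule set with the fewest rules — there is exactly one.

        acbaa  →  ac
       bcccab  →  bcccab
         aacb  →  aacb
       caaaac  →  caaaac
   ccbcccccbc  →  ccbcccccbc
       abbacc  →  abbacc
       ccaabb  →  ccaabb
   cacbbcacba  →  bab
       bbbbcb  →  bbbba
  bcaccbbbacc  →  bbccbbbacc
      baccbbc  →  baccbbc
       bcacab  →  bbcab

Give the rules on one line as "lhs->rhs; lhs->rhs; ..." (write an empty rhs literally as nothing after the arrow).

  | acbaa => ac
  | bcccab
  | aacb
  | caaaac

baa->; bcb->ba; cac->bc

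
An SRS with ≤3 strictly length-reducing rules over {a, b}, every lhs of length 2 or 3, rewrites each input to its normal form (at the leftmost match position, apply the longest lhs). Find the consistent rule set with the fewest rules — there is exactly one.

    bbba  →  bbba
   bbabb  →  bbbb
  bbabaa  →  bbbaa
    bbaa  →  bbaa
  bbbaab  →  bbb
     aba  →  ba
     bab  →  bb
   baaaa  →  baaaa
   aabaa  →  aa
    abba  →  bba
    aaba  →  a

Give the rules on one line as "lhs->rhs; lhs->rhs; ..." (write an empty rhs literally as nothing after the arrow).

  | bbba
  | bbabb => bbbb
  | bbabaa => bbbaa
  | bbaa

aab->; ab->b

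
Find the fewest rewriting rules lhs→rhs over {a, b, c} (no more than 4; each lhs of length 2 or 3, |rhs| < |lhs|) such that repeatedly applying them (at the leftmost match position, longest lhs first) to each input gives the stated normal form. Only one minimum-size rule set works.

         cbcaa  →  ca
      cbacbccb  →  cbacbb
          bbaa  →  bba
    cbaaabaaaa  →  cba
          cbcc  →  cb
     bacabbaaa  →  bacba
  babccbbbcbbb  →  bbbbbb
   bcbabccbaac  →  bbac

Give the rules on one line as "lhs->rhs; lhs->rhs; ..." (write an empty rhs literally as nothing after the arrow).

aa->a; ab->; bc->; bcc->b

  | cbcaa => caa => ca
  | cbacbccb => cbacbb
  | bbaa => bba
  | cbaaabaaaa => cbaabaaaa => cbabaaaa => cbaaaa => cbaaa => cbaa => cba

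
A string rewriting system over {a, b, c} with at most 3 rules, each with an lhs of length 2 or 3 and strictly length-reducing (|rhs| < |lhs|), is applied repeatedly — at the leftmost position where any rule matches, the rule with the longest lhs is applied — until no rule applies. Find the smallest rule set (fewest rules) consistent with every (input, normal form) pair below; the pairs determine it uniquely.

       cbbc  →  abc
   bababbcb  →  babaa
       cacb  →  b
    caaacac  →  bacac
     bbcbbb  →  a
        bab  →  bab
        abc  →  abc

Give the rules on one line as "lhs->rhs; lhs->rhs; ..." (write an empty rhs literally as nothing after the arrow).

bb->; caa->b; cb->a

  | cbbc => abc
  | bababbcb => babacb => babaa
  | cacb => caa => b
  | caaacac => bacac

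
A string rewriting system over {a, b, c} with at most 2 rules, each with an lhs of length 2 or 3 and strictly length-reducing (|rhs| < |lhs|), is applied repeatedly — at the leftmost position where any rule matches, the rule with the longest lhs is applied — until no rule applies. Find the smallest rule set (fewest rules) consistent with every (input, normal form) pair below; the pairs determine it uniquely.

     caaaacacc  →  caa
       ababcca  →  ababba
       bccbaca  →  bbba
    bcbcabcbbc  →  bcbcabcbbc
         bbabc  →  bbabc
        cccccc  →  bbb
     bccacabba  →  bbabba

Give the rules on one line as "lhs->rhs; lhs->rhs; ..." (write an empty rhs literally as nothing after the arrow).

  | caaaacacc => caaaacc => caaac => caa
  | ababcca => ababba
  | bccbaca => bbbaca => bbba
  | bcbcabcbbc

ac->; cc->b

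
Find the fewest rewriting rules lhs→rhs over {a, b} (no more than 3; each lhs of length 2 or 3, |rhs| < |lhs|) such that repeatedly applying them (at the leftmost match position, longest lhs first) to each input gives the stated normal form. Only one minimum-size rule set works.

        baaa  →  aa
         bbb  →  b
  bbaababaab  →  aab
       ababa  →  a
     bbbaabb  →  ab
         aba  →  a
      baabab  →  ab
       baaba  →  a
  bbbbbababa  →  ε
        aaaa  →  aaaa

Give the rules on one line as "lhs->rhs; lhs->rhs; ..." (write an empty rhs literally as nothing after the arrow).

  | baaa => aa
  | bbb => bb => b
  | bbaababaab => baababaab => ababaab => abaab => aab
  | ababa => aba => a

ba->; bb->b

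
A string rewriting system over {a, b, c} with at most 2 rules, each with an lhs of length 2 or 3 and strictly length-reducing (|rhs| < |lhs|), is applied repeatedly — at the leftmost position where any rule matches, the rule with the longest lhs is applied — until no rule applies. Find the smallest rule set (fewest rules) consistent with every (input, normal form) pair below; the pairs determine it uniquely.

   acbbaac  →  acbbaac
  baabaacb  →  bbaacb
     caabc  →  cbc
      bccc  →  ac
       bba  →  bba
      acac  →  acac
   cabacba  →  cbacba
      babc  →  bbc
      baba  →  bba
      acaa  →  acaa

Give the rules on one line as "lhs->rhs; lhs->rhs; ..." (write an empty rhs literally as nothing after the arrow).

  | acbbaac
  | baabaacb => babaacb => bbaacb
  | caabc => cabc => cbc
  | bccc => ac

ab->b; bcc->a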